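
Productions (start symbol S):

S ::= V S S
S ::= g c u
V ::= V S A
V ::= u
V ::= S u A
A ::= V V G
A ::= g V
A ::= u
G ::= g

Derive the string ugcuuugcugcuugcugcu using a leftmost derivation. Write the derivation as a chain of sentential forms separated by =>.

S => VSS => VSASS => uSASS => uVSSASS => uSuASSASS => ugcuuASSASS => ugcuuuSSASS => ugcuuugcuSASS => ugcuuugcugcuASS => ugcuuugcugcuuSS => ugcuuugcugcuugcuS => ugcuuugcugcuugcugcu

S => VSS   [S ::= V S S]
VSS => VSASS   [V ::= V S A]
VSASS => uSASS   [V ::= u]
uSASS => uVSSASS   [S ::= V S S]
uVSSASS => uSuASSASS   [V ::= S u A]
uSuASSASS => ugcuuASSASS   [S ::= g c u]
ugcuuASSASS => ugcuuuSSASS   [A ::= u]
ugcuuuSSASS => ugcuuugcuSASS   [S ::= g c u]
ugcuuugcuSASS => ugcuuugcugcuASS   [S ::= g c u]
ugcuuugcugcuASS => ugcuuugcugcuuSS   [A ::= u]
ugcuuugcugcuuSS => ugcuuugcugcuugcuS   [S ::= g c u]
ugcuuugcugcuugcuS => ugcuuugcugcuugcugcu   [S ::= g c u]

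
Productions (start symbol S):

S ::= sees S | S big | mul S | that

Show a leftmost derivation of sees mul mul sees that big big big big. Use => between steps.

S => S big => S big big => sees S big big => sees S big big big => sees mul S big big big => sees mul mul S big big big => sees mul mul sees S big big big => sees mul mul sees S big big big big => sees mul mul sees that big big big big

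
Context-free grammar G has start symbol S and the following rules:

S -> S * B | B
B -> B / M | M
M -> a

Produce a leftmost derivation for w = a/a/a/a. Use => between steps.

S => B   [S -> B]
B => B/M   [B -> B / M]
B/M => B/M/M   [B -> B / M]
B/M/M => B/M/M/M   [B -> B / M]
B/M/M/M => M/M/M/M   [B -> M]
M/M/M/M => a/M/M/M   [M -> a]
a/M/M/M => a/a/M/M   [M -> a]
a/a/M/M => a/a/a/M   [M -> a]
a/a/a/M => a/a/a/a   [M -> a]

S => B => B/M => B/M/M => B/M/M/M => M/M/M/M => a/M/M/M => a/a/M/M => a/a/a/M => a/a/a/a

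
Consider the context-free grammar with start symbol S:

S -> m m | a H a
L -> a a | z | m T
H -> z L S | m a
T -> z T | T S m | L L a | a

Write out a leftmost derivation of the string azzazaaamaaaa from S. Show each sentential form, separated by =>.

S=>aHa=>azLSa=>azzSa=>azzaHaa=>azzazLSaa=>azzazaaSaa=>azzazaaaHaaa=>azzazaaamaaaa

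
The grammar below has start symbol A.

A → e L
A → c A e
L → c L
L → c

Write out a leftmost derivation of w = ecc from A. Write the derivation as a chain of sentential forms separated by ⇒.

A ⇒ eL ⇒ ecL ⇒ ecc

A ⇒ eL   [A → e L]
eL ⇒ ecL   [L → c L]
ecL ⇒ ecc   [L → c]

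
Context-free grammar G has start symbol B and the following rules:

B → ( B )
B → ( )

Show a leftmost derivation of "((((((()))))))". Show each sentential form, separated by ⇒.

B ⇒ (B)   [B → ( B )]
(B) ⇒ ((B))   [B → ( B )]
((B)) ⇒ (((B)))   [B → ( B )]
(((B))) ⇒ ((((B))))   [B → ( B )]
((((B)))) ⇒ (((((B)))))   [B → ( B )]
(((((B))))) ⇒ ((((((B))))))   [B → ( B )]
((((((B)))))) ⇒ ((((((()))))))   [B → ( )]

B ⇒ (B) ⇒ ((B)) ⇒ (((B))) ⇒ ((((B)))) ⇒ (((((B))))) ⇒ ((((((B)))))) ⇒ ((((((()))))))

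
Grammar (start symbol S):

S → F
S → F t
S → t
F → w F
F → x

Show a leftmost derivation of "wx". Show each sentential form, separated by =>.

S => F   [S → F]
F => wF   [F → w F]
wF => wx   [F → x]

S=>F=>wF=>wx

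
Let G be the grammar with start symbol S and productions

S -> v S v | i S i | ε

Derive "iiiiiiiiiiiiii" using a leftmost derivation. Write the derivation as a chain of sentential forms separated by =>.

S=>iSi=>iiSii=>iiiSiii=>iiiiSiiii=>iiiiiSiiiii=>iiiiiiSiiiiii=>iiiiiiiSiiiiiii=>iiiiiiiiiiiiii

S => iSi   [S -> i S i]
iSi => iiSii   [S -> i S i]
iiSii => iiiSiii   [S -> i S i]
iiiSiii => iiiiSiiii   [S -> i S i]
iiiiSiiii => iiiiiSiiiii   [S -> i S i]
iiiiiSiiiii => iiiiiiSiiiiii   [S -> i S i]
iiiiiiSiiiiii => iiiiiiiSiiiiiii   [S -> i S i]
iiiiiiiSiiiiiii => iiiiiiiiiiiiii   [S -> ε]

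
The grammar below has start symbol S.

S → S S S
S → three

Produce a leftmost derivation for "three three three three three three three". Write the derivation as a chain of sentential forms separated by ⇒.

S ⇒ S S S   [S → S S S]
S S S ⇒ S S S S S   [S → S S S]
S S S S S ⇒ S S S S S S S   [S → S S S]
S S S S S S S ⇒ three S S S S S S   [S → three]
three S S S S S S ⇒ three three S S S S S   [S → three]
three three S S S S S ⇒ three three three S S S S   [S → three]
three three three S S S S ⇒ three three three three S S S   [S → three]
three three three three S S S ⇒ three three three three three S S   [S → three]
three three three three three S S ⇒ three three three three three three S   [S → three]
three three three three three three S ⇒ three three three three three three three   [S → three]

S ⇒ S S S ⇒ S S S S S ⇒ S S S S S S S ⇒ three S S S S S S ⇒ three three S S S S S ⇒ three three three S S S S ⇒ three three three three S S S ⇒ three three three three three S S ⇒ three three three three three three S ⇒ three three three three three three three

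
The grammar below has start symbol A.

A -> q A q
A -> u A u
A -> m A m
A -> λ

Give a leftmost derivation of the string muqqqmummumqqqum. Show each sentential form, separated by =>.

A => mAm => muAum => muqAqum => muqqAqqum => muqqqAqqqum => muqqqmAmqqqum => muqqqmuAumqqqum => muqqqmumAmumqqqum => muqqqmummumqqqum

A => mAm   [A -> m A m]
mAm => muAum   [A -> u A u]
muAum => muqAqum   [A -> q A q]
muqAqum => muqqAqqum   [A -> q A q]
muqqAqqum => muqqqAqqqum   [A -> q A q]
muqqqAqqqum => muqqqmAmqqqum   [A -> m A m]
muqqqmAmqqqum => muqqqmuAumqqqum   [A -> u A u]
muqqqmuAumqqqum => muqqqmumAmumqqqum   [A -> m A m]
muqqqmumAmumqqqum => muqqqmummumqqqum   [A -> λ]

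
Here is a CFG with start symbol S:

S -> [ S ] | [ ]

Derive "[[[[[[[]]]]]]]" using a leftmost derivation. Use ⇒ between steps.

S ⇒ [S] ⇒ [[S]] ⇒ [[[S]]] ⇒ [[[[S]]]] ⇒ [[[[[S]]]]] ⇒ [[[[[[S]]]]]] ⇒ [[[[[[[]]]]]]]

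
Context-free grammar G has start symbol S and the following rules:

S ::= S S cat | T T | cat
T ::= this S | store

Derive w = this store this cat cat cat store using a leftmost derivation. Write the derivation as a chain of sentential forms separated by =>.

S => T T => this S T => this S S cat T => this T T S cat T => this store T S cat T => this store this S S cat T => this store this cat S cat T => this store this cat cat cat T => this store this cat cat cat store

S => T T   [S ::= T T]
T T => this S T   [T ::= this S]
this S T => this S S cat T   [S ::= S S cat]
this S S cat T => this T T S cat T   [S ::= T T]
this T T S cat T => this store T S cat T   [T ::= store]
this store T S cat T => this store this S S cat T   [T ::= this S]
this store this S S cat T => this store this cat S cat T   [S ::= cat]
this store this cat S cat T => this store this cat cat cat T   [S ::= cat]
this store this cat cat cat T => this store this cat cat cat store   [T ::= store]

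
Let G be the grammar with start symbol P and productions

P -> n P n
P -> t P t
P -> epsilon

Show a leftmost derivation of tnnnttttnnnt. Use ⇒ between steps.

P⇒tPt⇒tnPnt⇒tnnPnnt⇒tnnnPnnnt⇒tnnntPtnnnt⇒tnnnttPttnnnt⇒tnnnttttnnnt

P ⇒ tPt   [P -> t P t]
tPt ⇒ tnPnt   [P -> n P n]
tnPnt ⇒ tnnPnnt   [P -> n P n]
tnnPnnt ⇒ tnnnPnnnt   [P -> n P n]
tnnnPnnnt ⇒ tnnntPtnnnt   [P -> t P t]
tnnntPtnnnt ⇒ tnnnttPttnnnt   [P -> t P t]
tnnnttPttnnnt ⇒ tnnnttttnnnt   [P -> epsilon]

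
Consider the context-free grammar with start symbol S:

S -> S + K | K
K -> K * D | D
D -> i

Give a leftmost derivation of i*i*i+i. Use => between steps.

S => S+K => K+K => K*D+K => K*D*D+K => D*D*D+K => i*D*D+K => i*i*D+K => i*i*i+K => i*i*i+D => i*i*i+i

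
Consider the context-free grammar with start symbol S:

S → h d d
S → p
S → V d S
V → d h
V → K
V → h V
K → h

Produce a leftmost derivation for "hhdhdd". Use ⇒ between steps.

S ⇒ VdS ⇒ hVdS ⇒ hKdS ⇒ hhdS ⇒ hhdhdd

S ⇒ VdS   [S → V d S]
VdS ⇒ hVdS   [V → h V]
hVdS ⇒ hKdS   [V → K]
hKdS ⇒ hhdS   [K → h]
hhdS ⇒ hhdhdd   [S → h d d]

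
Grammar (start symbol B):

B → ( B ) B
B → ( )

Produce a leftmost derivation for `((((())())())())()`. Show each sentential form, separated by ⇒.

B⇒(B)B⇒((B)B)B⇒(((B)B)B)B⇒((((B)B)B)B)B⇒((((())B)B)B)B⇒((((())())B)B)B⇒((((())())())B)B⇒((((())())())())B⇒((((())())())())()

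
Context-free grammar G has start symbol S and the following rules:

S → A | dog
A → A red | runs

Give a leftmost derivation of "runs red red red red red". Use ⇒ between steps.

S ⇒ A ⇒ A red ⇒ A red red ⇒ A red red red ⇒ A red red red red ⇒ A red red red red red ⇒ runs red red red red red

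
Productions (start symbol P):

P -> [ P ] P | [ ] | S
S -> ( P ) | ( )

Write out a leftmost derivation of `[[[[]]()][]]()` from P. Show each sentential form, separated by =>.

P => [P]P   [P -> [ P ] P]
[P]P => [[P]P]P   [P -> [ P ] P]
[[P]P]P => [[[P]P]P]P   [P -> [ P ] P]
[[[P]P]P]P => [[[[]]P]P]P   [P -> [ ]]
[[[[]]P]P]P => [[[[]]S]P]P   [P -> S]
[[[[]]S]P]P => [[[[]]()]P]P   [S -> ( )]
[[[[]]()]P]P => [[[[]]()][]]P   [P -> [ ]]
[[[[]]()][]]P => [[[[]]()][]]S   [P -> S]
[[[[]]()][]]S => [[[[]]()][]]()   [S -> ( )]

P => [P]P => [[P]P]P => [[[P]P]P]P => [[[[]]P]P]P => [[[[]]S]P]P => [[[[]]()]P]P => [[[[]]()][]]P => [[[[]]()][]]S => [[[[]]()][]]()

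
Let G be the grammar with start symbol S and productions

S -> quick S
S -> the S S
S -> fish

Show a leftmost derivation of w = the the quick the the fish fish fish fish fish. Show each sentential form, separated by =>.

S => the S S   [S -> the S S]
the S S => the the S S S   [S -> the S S]
the the S S S => the the quick S S S   [S -> quick S]
the the quick S S S => the the quick the S S S S   [S -> the S S]
the the quick the S S S S => the the quick the the S S S S S   [S -> the S S]
the the quick the the S S S S S => the the quick the the fish S S S S   [S -> fish]
the the quick the the fish S S S S => the the quick the the fish fish S S S   [S -> fish]
the the quick the the fish fish S S S => the the quick the the fish fish fish S S   [S -> fish]
the the quick the the fish fish fish S S => the the quick the the fish fish fish fish S   [S -> fish]
the the quick the the fish fish fish fish S => the the quick the the fish fish fish fish fish   [S -> fish]

S => the S S => the the S S S => the the quick S S S => the the quick the S S S S => the the quick the the S S S S S => the the quick the the fish S S S S => the the quick the the fish fish S S S => the the quick the the fish fish fish S S => the the quick the the fish fish fish fish S => the the quick the the fish fish fish fish fish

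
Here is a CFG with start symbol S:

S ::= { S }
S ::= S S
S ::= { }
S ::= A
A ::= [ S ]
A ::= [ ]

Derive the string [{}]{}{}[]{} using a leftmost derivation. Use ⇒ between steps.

S ⇒ SS ⇒ AS ⇒ [S]S ⇒ [{}]S ⇒ [{}]SS ⇒ [{}]SSS ⇒ [{}]{}SS ⇒ [{}]{}SSS ⇒ [{}]{}{}SS ⇒ [{}]{}{}AS ⇒ [{}]{}{}[]S ⇒ [{}]{}{}[]{}

S ⇒ SS   [S ::= S S]
SS ⇒ AS   [S ::= A]
AS ⇒ [S]S   [A ::= [ S ]]
[S]S ⇒ [{}]S   [S ::= { }]
[{}]S ⇒ [{}]SS   [S ::= S S]
[{}]SS ⇒ [{}]SSS   [S ::= S S]
[{}]SSS ⇒ [{}]{}SS   [S ::= { }]
[{}]{}SS ⇒ [{}]{}SSS   [S ::= S S]
[{}]{}SSS ⇒ [{}]{}{}SS   [S ::= { }]
[{}]{}{}SS ⇒ [{}]{}{}AS   [S ::= A]
[{}]{}{}AS ⇒ [{}]{}{}[]S   [A ::= [ ]]
[{}]{}{}[]S ⇒ [{}]{}{}[]{}   [S ::= { }]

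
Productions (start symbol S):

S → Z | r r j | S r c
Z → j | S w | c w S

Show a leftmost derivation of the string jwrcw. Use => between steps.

S => Z   [S → Z]
Z => Sw   [Z → S w]
Sw => Srcw   [S → S r c]
Srcw => Zrcw   [S → Z]
Zrcw => Swrcw   [Z → S w]
Swrcw => Zwrcw   [S → Z]
Zwrcw => jwrcw   [Z → j]

S => Z => Sw => Srcw => Zrcw => Swrcw => Zwrcw => jwrcw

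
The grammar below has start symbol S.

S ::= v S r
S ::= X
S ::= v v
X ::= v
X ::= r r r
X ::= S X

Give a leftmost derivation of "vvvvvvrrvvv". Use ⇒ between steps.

S ⇒ X   [S ::= X]
X ⇒ SX   [X ::= S X]
SX ⇒ XX   [S ::= X]
XX ⇒ SXX   [X ::= S X]
SXX ⇒ vvXX   [S ::= v v]
vvXX ⇒ vvSXX   [X ::= S X]
vvSXX ⇒ vvXXX   [S ::= X]
vvXXX ⇒ vvSXXX   [X ::= S X]
vvSXXX ⇒ vvvSrXXX   [S ::= v S r]
vvvSrXXX ⇒ vvvvSrrXXX   [S ::= v S r]
vvvvSrrXXX ⇒ vvvvvvrrXXX   [S ::= v v]
vvvvvvrrXXX ⇒ vvvvvvrrvXX   [X ::= v]
vvvvvvrrvXX ⇒ vvvvvvrrvvX   [X ::= v]
vvvvvvrrvvX ⇒ vvvvvvrrvvv   [X ::= v]

S ⇒ X ⇒ SX ⇒ XX ⇒ SXX ⇒ vvXX ⇒ vvSXX ⇒ vvXXX ⇒ vvSXXX ⇒ vvvSrXXX ⇒ vvvvSrrXXX ⇒ vvvvvvrrXXX ⇒ vvvvvvrrvXX ⇒ vvvvvvrrvvX ⇒ vvvvvvrrvvv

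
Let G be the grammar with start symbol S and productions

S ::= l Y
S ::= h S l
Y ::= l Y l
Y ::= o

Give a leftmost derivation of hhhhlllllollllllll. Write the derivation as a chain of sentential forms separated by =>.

S=>hSl=>hhSll=>hhhSlll=>hhhhSllll=>hhhhlYllll=>hhhhllYlllll=>hhhhlllYllllll=>hhhhllllYlllllll=>hhhhlllllYllllllll=>hhhhlllllollllllll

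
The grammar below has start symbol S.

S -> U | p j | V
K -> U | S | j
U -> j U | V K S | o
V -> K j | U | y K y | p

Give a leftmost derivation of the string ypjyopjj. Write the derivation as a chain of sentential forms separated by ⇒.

S ⇒ V   [S -> V]
V ⇒ Kj   [V -> K j]
Kj ⇒ Uj   [K -> U]
Uj ⇒ VKSj   [U -> V K S]
VKSj ⇒ yKyKSj   [V -> y K y]
yKyKSj ⇒ ySyKSj   [K -> S]
ySyKSj ⇒ ypjyKSj   [S -> p j]
ypjyKSj ⇒ ypjyUSj   [K -> U]
ypjyUSj ⇒ ypjyoSj   [U -> o]
ypjyoSj ⇒ ypjyopjj   [S -> p j]

S ⇒ V ⇒ Kj ⇒ Uj ⇒ VKSj ⇒ yKyKSj ⇒ ySyKSj ⇒ ypjyKSj ⇒ ypjyUSj ⇒ ypjyoSj ⇒ ypjyopjj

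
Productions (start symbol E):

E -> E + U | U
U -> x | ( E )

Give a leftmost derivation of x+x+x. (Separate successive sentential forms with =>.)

E => E+U => E+U+U => U+U+U => x+U+U => x+x+U => x+x+x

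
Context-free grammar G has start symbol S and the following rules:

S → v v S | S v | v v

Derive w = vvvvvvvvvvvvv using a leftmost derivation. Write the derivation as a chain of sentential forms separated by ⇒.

S ⇒ vvS ⇒ vvvvS ⇒ vvvvvvS ⇒ vvvvvvvvS ⇒ vvvvvvvvSv ⇒ vvvvvvvvvvSv ⇒ vvvvvvvvvvvvv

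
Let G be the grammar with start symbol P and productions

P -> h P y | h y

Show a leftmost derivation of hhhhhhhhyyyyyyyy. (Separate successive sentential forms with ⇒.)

P ⇒ hPy ⇒ hhPyy ⇒ hhhPyyy ⇒ hhhhPyyyy ⇒ hhhhhPyyyyy ⇒ hhhhhhPyyyyyy ⇒ hhhhhhhPyyyyyyy ⇒ hhhhhhhhyyyyyyyy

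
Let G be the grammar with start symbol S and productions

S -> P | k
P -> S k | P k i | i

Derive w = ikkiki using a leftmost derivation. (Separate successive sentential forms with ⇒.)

S⇒P⇒Pki⇒Pkiki⇒Skkiki⇒Pkkiki⇒ikkiki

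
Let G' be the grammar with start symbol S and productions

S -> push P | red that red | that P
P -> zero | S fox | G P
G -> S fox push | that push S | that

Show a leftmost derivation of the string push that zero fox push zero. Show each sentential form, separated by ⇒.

S ⇒ push P ⇒ push G P ⇒ push S fox push P ⇒ push that P fox push P ⇒ push that zero fox push P ⇒ push that zero fox push zero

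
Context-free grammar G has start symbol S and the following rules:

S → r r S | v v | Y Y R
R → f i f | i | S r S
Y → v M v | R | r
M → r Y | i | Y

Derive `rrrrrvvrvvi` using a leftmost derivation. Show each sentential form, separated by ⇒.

S⇒rrS⇒rrrrS⇒rrrrYYR⇒rrrrrYR⇒rrrrrvMvR⇒rrrrrvYvR⇒rrrrrvvMvvR⇒rrrrrvvYvvR⇒rrrrrvvrvvR⇒rrrrrvvrvvi

S ⇒ rrS   [S → r r S]
rrS ⇒ rrrrS   [S → r r S]
rrrrS ⇒ rrrrYYR   [S → Y Y R]
rrrrYYR ⇒ rrrrrYR   [Y → r]
rrrrrYR ⇒ rrrrrvMvR   [Y → v M v]
rrrrrvMvR ⇒ rrrrrvYvR   [M → Y]
rrrrrvYvR ⇒ rrrrrvvMvvR   [Y → v M v]
rrrrrvvMvvR ⇒ rrrrrvvYvvR   [M → Y]
rrrrrvvYvvR ⇒ rrrrrvvrvvR   [Y → r]
rrrrrvvrvvR ⇒ rrrrrvvrvvi   [R → i]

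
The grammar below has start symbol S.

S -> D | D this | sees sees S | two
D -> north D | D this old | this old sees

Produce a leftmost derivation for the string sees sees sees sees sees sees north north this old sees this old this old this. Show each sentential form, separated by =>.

S => sees sees S   [S -> sees sees S]
sees sees S => sees sees sees sees S   [S -> sees sees S]
sees sees sees sees S => sees sees sees sees sees sees S   [S -> sees sees S]
sees sees sees sees sees sees S => sees sees sees sees sees sees D this   [S -> D this]
sees sees sees sees sees sees D this => sees sees sees sees sees sees north D this   [D -> north D]
sees sees sees sees sees sees north D this => sees sees sees sees sees sees north north D this   [D -> north D]
sees sees sees sees sees sees north north D this => sees sees sees sees sees sees north north D this old this   [D -> D this old]
sees sees sees sees sees sees north north D this old this => sees sees sees sees sees sees north north D this old this old this   [D -> D this old]
sees sees sees sees sees sees north north D this old this old this => sees sees sees sees sees sees north north this old sees this old this old this   [D -> this old sees]

S => sees sees S => sees sees sees sees S => sees sees sees sees sees sees S => sees sees sees sees sees sees D this => sees sees sees sees sees sees north D this => sees sees sees sees sees sees north north D this => sees sees sees sees sees sees north north D this old this => sees sees sees sees sees sees north north D this old this old this => sees sees sees sees sees sees north north this old sees this old this old this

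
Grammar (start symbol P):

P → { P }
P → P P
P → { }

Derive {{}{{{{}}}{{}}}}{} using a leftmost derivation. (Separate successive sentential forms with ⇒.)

P⇒PP⇒{P}P⇒{PP}P⇒{{}P}P⇒{{}{P}}P⇒{{}{PP}}P⇒{{}{{P}P}}P⇒{{}{{{P}}P}}P⇒{{}{{{{}}}P}}P⇒{{}{{{{}}}{P}}}P⇒{{}{{{{}}}{{}}}}P⇒{{}{{{{}}}{{}}}}{}

P ⇒ PP   [P → P P]
PP ⇒ {P}P   [P → { P }]
{P}P ⇒ {PP}P   [P → P P]
{PP}P ⇒ {{}P}P   [P → { }]
{{}P}P ⇒ {{}{P}}P   [P → { P }]
{{}{P}}P ⇒ {{}{PP}}P   [P → P P]
{{}{PP}}P ⇒ {{}{{P}P}}P   [P → { P }]
{{}{{P}P}}P ⇒ {{}{{{P}}P}}P   [P → { P }]
{{}{{{P}}P}}P ⇒ {{}{{{{}}}P}}P   [P → { }]
{{}{{{{}}}P}}P ⇒ {{}{{{{}}}{P}}}P   [P → { P }]
{{}{{{{}}}{P}}}P ⇒ {{}{{{{}}}{{}}}}P   [P → { }]
{{}{{{{}}}{{}}}}P ⇒ {{}{{{{}}}{{}}}}{}   [P → { }]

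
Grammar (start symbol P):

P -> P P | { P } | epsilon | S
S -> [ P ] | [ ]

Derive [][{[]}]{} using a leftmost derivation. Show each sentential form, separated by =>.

P => PP => PPP => SPP => []PP => []SP => [][P]P => [][{P}]P => [][{S}]P => [][{[P]}]P => [][{[]}]P => [][{[]}]{P} => [][{[]}]{}

P => PP   [P -> P P]
PP => PPP   [P -> P P]
PPP => SPP   [P -> S]
SPP => []PP   [S -> [ ]]
[]PP => []SP   [P -> S]
[]SP => [][P]P   [S -> [ P ]]
[][P]P => [][{P}]P   [P -> { P }]
[][{P}]P => [][{S}]P   [P -> S]
[][{S}]P => [][{[P]}]P   [S -> [ P ]]
[][{[P]}]P => [][{[]}]P   [P -> epsilon]
[][{[]}]P => [][{[]}]{P}   [P -> { P }]
[][{[]}]{P} => [][{[]}]{}   [P -> epsilon]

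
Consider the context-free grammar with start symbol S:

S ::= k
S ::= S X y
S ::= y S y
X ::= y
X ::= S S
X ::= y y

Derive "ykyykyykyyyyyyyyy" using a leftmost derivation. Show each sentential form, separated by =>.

S => SXy => SXyXy => ySyXyXy => ySXyyXyXy => ySXyXyyXyXy => ykXyXyyXyXy => ykSSyXyyXyXy => ykySySyXyyXyXy => ykyySyySyXyyXyXy => ykyykyySyXyyXyXy => ykyykyykyXyyXyXy => ykyykyykyyyyXyXy => ykyykyykyyyyyyXy => ykyykyykyyyyyyyyy

S => SXy   [S ::= S X y]
SXy => SXyXy   [S ::= S X y]
SXyXy => ySyXyXy   [S ::= y S y]
ySyXyXy => ySXyyXyXy   [S ::= S X y]
ySXyyXyXy => ySXyXyyXyXy   [S ::= S X y]
ySXyXyyXyXy => ykXyXyyXyXy   [S ::= k]
ykXyXyyXyXy => ykSSyXyyXyXy   [X ::= S S]
ykSSyXyyXyXy => ykySySyXyyXyXy   [S ::= y S y]
ykySySyXyyXyXy => ykyySyySyXyyXyXy   [S ::= y S y]
ykyySyySyXyyXyXy => ykyykyySyXyyXyXy   [S ::= k]
ykyykyySyXyyXyXy => ykyykyykyXyyXyXy   [S ::= k]
ykyykyykyXyyXyXy => ykyykyykyyyyXyXy   [X ::= y]
ykyykyykyyyyXyXy => ykyykyykyyyyyyXy   [X ::= y]
ykyykyykyyyyyyXy => ykyykyykyyyyyyyyy   [X ::= y y]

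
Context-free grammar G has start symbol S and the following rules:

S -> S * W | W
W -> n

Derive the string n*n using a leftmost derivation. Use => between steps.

S => S*W => W*W => n*W => n*n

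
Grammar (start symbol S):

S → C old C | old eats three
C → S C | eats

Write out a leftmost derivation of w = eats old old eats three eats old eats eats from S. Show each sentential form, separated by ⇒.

S ⇒ C old C   [S → C old C]
C old C ⇒ eats old C   [C → eats]
eats old C ⇒ eats old S C   [C → S C]
eats old S C ⇒ eats old C old C C   [S → C old C]
eats old C old C C ⇒ eats old S C old C C   [C → S C]
eats old S C old C C ⇒ eats old old eats three C old C C   [S → old eats three]
eats old old eats three C old C C ⇒ eats old old eats three eats old C C   [C → eats]
eats old old eats three eats old C C ⇒ eats old old eats three eats old eats C   [C → eats]
eats old old eats three eats old eats C ⇒ eats old old eats three eats old eats eats   [C → eats]

S ⇒ C old C ⇒ eats old C ⇒ eats old S C ⇒ eats old C old C C ⇒ eats old S C old C C ⇒ eats old old eats three C old C C ⇒ eats old old eats three eats old C C ⇒ eats old old eats three eats old eats C ⇒ eats old old eats three eats old eats eats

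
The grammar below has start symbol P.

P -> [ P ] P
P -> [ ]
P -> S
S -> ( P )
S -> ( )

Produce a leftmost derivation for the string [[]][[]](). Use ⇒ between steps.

P ⇒ [P]P ⇒ [[]]P ⇒ [[]][P]P ⇒ [[]][[]]P ⇒ [[]][[]]S ⇒ [[]][[]]()

P ⇒ [P]P   [P -> [ P ] P]
[P]P ⇒ [[]]P   [P -> [ ]]
[[]]P ⇒ [[]][P]P   [P -> [ P ] P]
[[]][P]P ⇒ [[]][[]]P   [P -> [ ]]
[[]][[]]P ⇒ [[]][[]]S   [P -> S]
[[]][[]]S ⇒ [[]][[]]()   [S -> ( )]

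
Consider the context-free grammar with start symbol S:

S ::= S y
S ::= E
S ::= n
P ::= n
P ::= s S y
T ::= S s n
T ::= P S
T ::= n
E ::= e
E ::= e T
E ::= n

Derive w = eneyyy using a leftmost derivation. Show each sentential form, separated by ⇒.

S ⇒ E   [S ::= E]
E ⇒ eT   [E ::= e T]
eT ⇒ ePS   [T ::= P S]
ePS ⇒ enS   [P ::= n]
enS ⇒ enSy   [S ::= S y]
enSy ⇒ enSyy   [S ::= S y]
enSyy ⇒ enSyyy   [S ::= S y]
enSyyy ⇒ enEyyy   [S ::= E]
enEyyy ⇒ eneyyy   [E ::= e]

S ⇒ E ⇒ eT ⇒ ePS ⇒ enS ⇒ enSy ⇒ enSyy ⇒ enSyyy ⇒ enEyyy ⇒ eneyyy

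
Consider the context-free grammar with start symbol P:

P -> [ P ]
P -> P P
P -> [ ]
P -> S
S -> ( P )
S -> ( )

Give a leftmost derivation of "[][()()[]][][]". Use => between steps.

P => PP => PPP => []PP => []PPP => [][P]PP => [][PP]PP => [][PPP]PP => [][SPP]PP => [][()PP]PP => [][()SP]PP => [][()()P]PP => [][()()[]]PP => [][()()[]][]P => [][()()[]][][]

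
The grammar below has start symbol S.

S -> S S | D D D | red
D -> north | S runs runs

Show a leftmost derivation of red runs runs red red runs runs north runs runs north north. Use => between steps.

S => D D D   [S -> D D D]
D D D => S runs runs D D   [D -> S runs runs]
S runs runs D D => D D D runs runs D D   [S -> D D D]
D D D runs runs D D => S runs runs D D runs runs D D   [D -> S runs runs]
S runs runs D D runs runs D D => red runs runs D D runs runs D D   [S -> red]
red runs runs D D runs runs D D => red runs runs S runs runs D runs runs D D   [D -> S runs runs]
red runs runs S runs runs D runs runs D D => red runs runs S S runs runs D runs runs D D   [S -> S S]
red runs runs S S runs runs D runs runs D D => red runs runs red S runs runs D runs runs D D   [S -> red]
red runs runs red S runs runs D runs runs D D => red runs runs red red runs runs D runs runs D D   [S -> red]
red runs runs red red runs runs D runs runs D D => red runs runs red red runs runs north runs runs D D   [D -> north]
red runs runs red red runs runs north runs runs D D => red runs runs red red runs runs north runs runs north D   [D -> north]
red runs runs red red runs runs north runs runs north D => red runs runs red red runs runs north runs runs north north   [D -> north]

S => D D D => S runs runs D D => D D D runs runs D D => S runs runs D D runs runs D D => red runs runs D D runs runs D D => red runs runs S runs runs D runs runs D D => red runs runs S S runs runs D runs runs D D => red runs runs red S runs runs D runs runs D D => red runs runs red red runs runs D runs runs D D => red runs runs red red runs runs north runs runs D D => red runs runs red red runs runs north runs runs north D => red runs runs red red runs runs north runs runs north north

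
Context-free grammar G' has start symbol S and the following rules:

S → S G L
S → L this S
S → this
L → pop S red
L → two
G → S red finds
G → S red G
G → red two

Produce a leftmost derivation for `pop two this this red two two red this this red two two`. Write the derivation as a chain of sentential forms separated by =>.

S => S G L => L this S G L => pop S red this S G L => pop L this S red this S G L => pop two this S red this S G L => pop two this S G L red this S G L => pop two this this G L red this S G L => pop two this this red two L red this S G L => pop two this this red two two red this S G L => pop two this this red two two red this this G L => pop two this this red two two red this this red two L => pop two this this red two two red this this red two two

S => S G L   [S → S G L]
S G L => L this S G L   [S → L this S]
L this S G L => pop S red this S G L   [L → pop S red]
pop S red this S G L => pop L this S red this S G L   [S → L this S]
pop L this S red this S G L => pop two this S red this S G L   [L → two]
pop two this S red this S G L => pop two this S G L red this S G L   [S → S G L]
pop two this S G L red this S G L => pop two this this G L red this S G L   [S → this]
pop two this this G L red this S G L => pop two this this red two L red this S G L   [G → red two]
pop two this this red two L red this S G L => pop two this this red two two red this S G L   [L → two]
pop two this this red two two red this S G L => pop two this this red two two red this this G L   [S → this]
pop two this this red two two red this this G L => pop two this this red two two red this this red two L   [G → red two]
pop two this this red two two red this this red two L => pop two this this red two two red this this red two two   [L → two]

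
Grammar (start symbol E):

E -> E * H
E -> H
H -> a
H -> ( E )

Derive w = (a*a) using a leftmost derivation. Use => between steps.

E => H => (E) => (E*H) => (H*H) => (a*H) => (a*a)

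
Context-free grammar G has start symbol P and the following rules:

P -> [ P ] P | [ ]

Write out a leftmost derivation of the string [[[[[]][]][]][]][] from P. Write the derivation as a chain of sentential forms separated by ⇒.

P⇒[P]P⇒[[P]P]P⇒[[[P]P]P]P⇒[[[[P]P]P]P]P⇒[[[[[]]P]P]P]P⇒[[[[[]][]]P]P]P⇒[[[[[]][]][]]P]P⇒[[[[[]][]][]][]]P⇒[[[[[]][]][]][]][]

P ⇒ [P]P   [P -> [ P ] P]
[P]P ⇒ [[P]P]P   [P -> [ P ] P]
[[P]P]P ⇒ [[[P]P]P]P   [P -> [ P ] P]
[[[P]P]P]P ⇒ [[[[P]P]P]P]P   [P -> [ P ] P]
[[[[P]P]P]P]P ⇒ [[[[[]]P]P]P]P   [P -> [ ]]
[[[[[]]P]P]P]P ⇒ [[[[[]][]]P]P]P   [P -> [ ]]
[[[[[]][]]P]P]P ⇒ [[[[[]][]][]]P]P   [P -> [ ]]
[[[[[]][]][]]P]P ⇒ [[[[[]][]][]][]]P   [P -> [ ]]
[[[[[]][]][]][]]P ⇒ [[[[[]][]][]][]][]   [P -> [ ]]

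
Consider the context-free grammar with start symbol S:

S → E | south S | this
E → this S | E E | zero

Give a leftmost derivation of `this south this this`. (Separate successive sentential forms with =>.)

S => E => this S => this south S => this south E => this south this S => this south this this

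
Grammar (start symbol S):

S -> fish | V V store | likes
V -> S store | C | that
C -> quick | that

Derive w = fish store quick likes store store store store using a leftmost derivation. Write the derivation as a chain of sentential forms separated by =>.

S => V V store => S store V store => fish store V store => fish store S store store => fish store V V store store store => fish store C V store store store => fish store quick V store store store => fish store quick S store store store store => fish store quick likes store store store store

S => V V store   [S -> V V store]
V V store => S store V store   [V -> S store]
S store V store => fish store V store   [S -> fish]
fish store V store => fish store S store store   [V -> S store]
fish store S store store => fish store V V store store store   [S -> V V store]
fish store V V store store store => fish store C V store store store   [V -> C]
fish store C V store store store => fish store quick V store store store   [C -> quick]
fish store quick V store store store => fish store quick S store store store store   [V -> S store]
fish store quick S store store store store => fish store quick likes store store store store   [S -> likes]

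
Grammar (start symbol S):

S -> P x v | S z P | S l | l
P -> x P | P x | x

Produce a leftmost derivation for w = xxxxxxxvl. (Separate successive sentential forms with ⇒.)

S ⇒ Sl   [S -> S l]
Sl ⇒ Pxvl   [S -> P x v]
Pxvl ⇒ xPxvl   [P -> x P]
xPxvl ⇒ xPxxvl   [P -> P x]
xPxxvl ⇒ xxPxxvl   [P -> x P]
xxPxxvl ⇒ xxxPxxvl   [P -> x P]
xxxPxxvl ⇒ xxxPxxxvl   [P -> P x]
xxxPxxxvl ⇒ xxxxxxxvl   [P -> x]

S ⇒ Sl ⇒ Pxvl ⇒ xPxvl ⇒ xPxxvl ⇒ xxPxxvl ⇒ xxxPxxvl ⇒ xxxPxxxvl ⇒ xxxxxxxvl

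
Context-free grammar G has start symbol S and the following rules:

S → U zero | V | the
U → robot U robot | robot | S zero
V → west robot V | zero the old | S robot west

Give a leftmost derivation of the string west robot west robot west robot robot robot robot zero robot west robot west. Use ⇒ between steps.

S ⇒ V ⇒ west robot V ⇒ west robot S robot west ⇒ west robot V robot west ⇒ west robot west robot V robot west ⇒ west robot west robot west robot V robot west ⇒ west robot west robot west robot S robot west robot west ⇒ west robot west robot west robot U zero robot west robot west ⇒ west robot west robot west robot robot U robot zero robot west robot west ⇒ west robot west robot west robot robot robot robot zero robot west robot west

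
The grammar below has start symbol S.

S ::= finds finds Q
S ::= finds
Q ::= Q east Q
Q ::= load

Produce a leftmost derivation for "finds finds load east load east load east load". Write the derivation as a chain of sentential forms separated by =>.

S => finds finds Q => finds finds Q east Q => finds finds load east Q => finds finds load east Q east Q => finds finds load east Q east Q east Q => finds finds load east load east Q east Q => finds finds load east load east load east Q => finds finds load east load east load east load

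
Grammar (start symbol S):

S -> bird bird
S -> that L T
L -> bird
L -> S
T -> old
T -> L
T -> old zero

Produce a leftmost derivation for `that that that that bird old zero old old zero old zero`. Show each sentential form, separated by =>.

S => that L T   [S -> that L T]
that L T => that S T   [L -> S]
that S T => that that L T T   [S -> that L T]
that that L T T => that that S T T   [L -> S]
that that S T T => that that that L T T T   [S -> that L T]
that that that L T T T => that that that S T T T   [L -> S]
that that that S T T T => that that that that L T T T T   [S -> that L T]
that that that that L T T T T => that that that that bird T T T T   [L -> bird]
that that that that bird T T T T => that that that that bird old zero T T T   [T -> old zero]
that that that that bird old zero T T T => that that that that bird old zero old T T   [T -> old]
that that that that bird old zero old T T => that that that that bird old zero old old zero T   [T -> old zero]
that that that that bird old zero old old zero T => that that that that bird old zero old old zero old zero   [T -> old zero]

S => that L T => that S T => that that L T T => that that S T T => that that that L T T T => that that that S T T T => that that that that L T T T T => that that that that bird T T T T => that that that that bird old zero T T T => that that that that bird old zero old T T => that that that that bird old zero old old zero T => that that that that bird old zero old old zero old zero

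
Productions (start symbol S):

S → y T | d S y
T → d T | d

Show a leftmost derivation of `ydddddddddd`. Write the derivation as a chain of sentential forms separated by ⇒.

S ⇒ yT ⇒ ydT ⇒ yddT ⇒ ydddT ⇒ yddddT ⇒ ydddddT ⇒ yddddddT ⇒ ydddddddT ⇒ yddddddddT ⇒ ydddddddddT ⇒ ydddddddddd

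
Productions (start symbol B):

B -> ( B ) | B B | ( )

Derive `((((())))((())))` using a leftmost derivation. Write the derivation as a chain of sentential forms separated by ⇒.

B ⇒ (B) ⇒ (BB) ⇒ ((B)B) ⇒ (((B))B) ⇒ ((((B)))B) ⇒ ((((())))B) ⇒ ((((())))(B)) ⇒ ((((())))((B))) ⇒ ((((())))((())))

B ⇒ (B)   [B -> ( B )]
(B) ⇒ (BB)   [B -> B B]
(BB) ⇒ ((B)B)   [B -> ( B )]
((B)B) ⇒ (((B))B)   [B -> ( B )]
(((B))B) ⇒ ((((B)))B)   [B -> ( B )]
((((B)))B) ⇒ ((((())))B)   [B -> ( )]
((((())))B) ⇒ ((((())))(B))   [B -> ( B )]
((((())))(B)) ⇒ ((((())))((B)))   [B -> ( B )]
((((())))((B))) ⇒ ((((())))((())))   [B -> ( )]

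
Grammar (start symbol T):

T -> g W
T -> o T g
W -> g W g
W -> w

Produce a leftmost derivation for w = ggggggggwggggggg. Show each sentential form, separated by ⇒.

T ⇒ gW   [T -> g W]
gW ⇒ ggWg   [W -> g W g]
ggWg ⇒ gggWgg   [W -> g W g]
gggWgg ⇒ ggggWggg   [W -> g W g]
ggggWggg ⇒ gggggWgggg   [W -> g W g]
gggggWgggg ⇒ ggggggWggggg   [W -> g W g]
ggggggWggggg ⇒ gggggggWgggggg   [W -> g W g]
gggggggWgggggg ⇒ ggggggggWggggggg   [W -> g W g]
ggggggggWggggggg ⇒ ggggggggwggggggg   [W -> w]

T ⇒ gW ⇒ ggWg ⇒ gggWgg ⇒ ggggWggg ⇒ gggggWgggg ⇒ ggggggWggggg ⇒ gggggggWgggggg ⇒ ggggggggWggggggg ⇒ ggggggggwggggggg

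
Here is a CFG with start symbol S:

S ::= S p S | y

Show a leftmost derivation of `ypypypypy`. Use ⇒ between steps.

S ⇒ SpS ⇒ SpSpS ⇒ SpSpSpS ⇒ ypSpSpS ⇒ ypSpSpSpS ⇒ ypypSpSpS ⇒ ypypypSpS ⇒ ypypypypS ⇒ ypypypypy

S ⇒ SpS   [S ::= S p S]
SpS ⇒ SpSpS   [S ::= S p S]
SpSpS ⇒ SpSpSpS   [S ::= S p S]
SpSpSpS ⇒ ypSpSpS   [S ::= y]
ypSpSpS ⇒ ypSpSpSpS   [S ::= S p S]
ypSpSpSpS ⇒ ypypSpSpS   [S ::= y]
ypypSpSpS ⇒ ypypypSpS   [S ::= y]
ypypypSpS ⇒ ypypypypS   [S ::= y]
ypypypypS ⇒ ypypypypy   [S ::= y]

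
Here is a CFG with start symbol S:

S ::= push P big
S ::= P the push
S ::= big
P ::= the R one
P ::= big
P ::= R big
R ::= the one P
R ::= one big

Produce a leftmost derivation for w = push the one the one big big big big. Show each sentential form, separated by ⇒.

S ⇒ push P big ⇒ push R big big ⇒ push the one P big big ⇒ push the one R big big big ⇒ push the one the one P big big big ⇒ push the one the one big big big big

S ⇒ push P big   [S ::= push P big]
push P big ⇒ push R big big   [P ::= R big]
push R big big ⇒ push the one P big big   [R ::= the one P]
push the one P big big ⇒ push the one R big big big   [P ::= R big]
push the one R big big big ⇒ push the one the one P big big big   [R ::= the one P]
push the one the one P big big big ⇒ push the one the one big big big big   [P ::= big]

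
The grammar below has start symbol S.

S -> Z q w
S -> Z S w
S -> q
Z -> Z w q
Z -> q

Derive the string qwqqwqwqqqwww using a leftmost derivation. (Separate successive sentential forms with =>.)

S=>ZSw=>ZwqSw=>qwqSw=>qwqZSww=>qwqZwqSww=>qwqZwqwqSww=>qwqqwqwqSww=>qwqqwqwqZSwww=>qwqqwqwqqSwww=>qwqqwqwqqqwww

S => ZSw   [S -> Z S w]
ZSw => ZwqSw   [Z -> Z w q]
ZwqSw => qwqSw   [Z -> q]
qwqSw => qwqZSww   [S -> Z S w]
qwqZSww => qwqZwqSww   [Z -> Z w q]
qwqZwqSww => qwqZwqwqSww   [Z -> Z w q]
qwqZwqwqSww => qwqqwqwqSww   [Z -> q]
qwqqwqwqSww => qwqqwqwqZSwww   [S -> Z S w]
qwqqwqwqZSwww => qwqqwqwqqSwww   [Z -> q]
qwqqwqwqqSwww => qwqqwqwqqqwww   [S -> q]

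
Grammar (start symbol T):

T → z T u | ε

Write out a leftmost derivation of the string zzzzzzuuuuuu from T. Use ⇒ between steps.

T ⇒ zTu   [T → z T u]
zTu ⇒ zzTuu   [T → z T u]
zzTuu ⇒ zzzTuuu   [T → z T u]
zzzTuuu ⇒ zzzzTuuuu   [T → z T u]
zzzzTuuuu ⇒ zzzzzTuuuuu   [T → z T u]
zzzzzTuuuuu ⇒ zzzzzzTuuuuuu   [T → z T u]
zzzzzzTuuuuuu ⇒ zzzzzzuuuuuu   [T → ε]

T ⇒ zTu ⇒ zzTuu ⇒ zzzTuuu ⇒ zzzzTuuuu ⇒ zzzzzTuuuuu ⇒ zzzzzzTuuuuuu ⇒ zzzzzzuuuuuu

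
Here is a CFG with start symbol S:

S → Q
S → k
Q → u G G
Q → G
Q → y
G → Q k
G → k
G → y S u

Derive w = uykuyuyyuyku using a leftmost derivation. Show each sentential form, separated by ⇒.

S ⇒ Q ⇒ uGG ⇒ uySuG ⇒ uykuG ⇒ uykuySu ⇒ uykuyQu ⇒ uykuyuGGu ⇒ uykuyuySuGu ⇒ uykuyuyQuGu ⇒ uykuyuyyuGu ⇒ uykuyuyyuQku ⇒ uykuyuyyuyku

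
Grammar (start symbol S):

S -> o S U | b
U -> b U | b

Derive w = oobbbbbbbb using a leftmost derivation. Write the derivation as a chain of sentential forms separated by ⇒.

S ⇒ oSU ⇒ ooSUU ⇒ oobUU ⇒ oobbUU ⇒ oobbbU ⇒ oobbbbU ⇒ oobbbbbU ⇒ oobbbbbbU ⇒ oobbbbbbbU ⇒ oobbbbbbbb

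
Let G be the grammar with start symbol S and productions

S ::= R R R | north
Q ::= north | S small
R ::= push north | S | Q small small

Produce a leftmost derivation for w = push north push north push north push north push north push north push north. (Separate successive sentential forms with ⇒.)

S ⇒ R R R   [S ::= R R R]
R R R ⇒ S R R   [R ::= S]
S R R ⇒ R R R R R   [S ::= R R R]
R R R R R ⇒ S R R R R   [R ::= S]
S R R R R ⇒ R R R R R R R   [S ::= R R R]
R R R R R R R ⇒ push north R R R R R R   [R ::= push north]
push north R R R R R R ⇒ push north push north R R R R R   [R ::= push north]
push north push north R R R R R ⇒ push north push north push north R R R R   [R ::= push north]
push north push north push north R R R R ⇒ push north push north push north push north R R R   [R ::= push north]
push north push north push north push north R R R ⇒ push north push north push north push north push north R R   [R ::= push north]
push north push north push north push north push north R R ⇒ push north push north push north push north push north push north R   [R ::= push north]
push north push north push north push north push north push north R ⇒ push north push north push north push north push north push north push north   [R ::= push north]

S ⇒ R R R ⇒ S R R ⇒ R R R R R ⇒ S R R R R ⇒ R R R R R R R ⇒ push north R R R R R R ⇒ push north push north R R R R R ⇒ push north push north push north R R R R ⇒ push north push north push north push north R R R ⇒ push north push north push north push north push north R R ⇒ push north push north push north push north push north push north R ⇒ push north push north push north push north push north push north push north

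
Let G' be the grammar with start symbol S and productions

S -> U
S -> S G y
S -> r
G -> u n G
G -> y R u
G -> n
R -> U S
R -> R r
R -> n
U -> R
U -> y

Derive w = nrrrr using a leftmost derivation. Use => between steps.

S => U => R => Rr => Rrr => USrr => RSrr => RrSrr => nrSrr => nrrrr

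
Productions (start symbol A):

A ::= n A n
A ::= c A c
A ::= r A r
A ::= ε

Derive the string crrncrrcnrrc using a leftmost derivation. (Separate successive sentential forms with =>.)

A => cAc   [A ::= c A c]
cAc => crArc   [A ::= r A r]
crArc => crrArrc   [A ::= r A r]
crrArrc => crrnAnrrc   [A ::= n A n]
crrnAnrrc => crrncAcnrrc   [A ::= c A c]
crrncAcnrrc => crrncrArcnrrc   [A ::= r A r]
crrncrArcnrrc => crrncrrcnrrc   [A ::= ε]

A=>cAc=>crArc=>crrArrc=>crrnAnrrc=>crrncAcnrrc=>crrncrArcnrrc=>crrncrrcnrrc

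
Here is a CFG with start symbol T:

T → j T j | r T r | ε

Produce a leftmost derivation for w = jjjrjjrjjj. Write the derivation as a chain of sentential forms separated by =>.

T => jTj   [T → j T j]
jTj => jjTjj   [T → j T j]
jjTjj => jjjTjjj   [T → j T j]
jjjTjjj => jjjrTrjjj   [T → r T r]
jjjrTrjjj => jjjrjTjrjjj   [T → j T j]
jjjrjTjrjjj => jjjrjjrjjj   [T → ε]

T=>jTj=>jjTjj=>jjjTjjj=>jjjrTrjjj=>jjjrjTjrjjj=>jjjrjjrjjj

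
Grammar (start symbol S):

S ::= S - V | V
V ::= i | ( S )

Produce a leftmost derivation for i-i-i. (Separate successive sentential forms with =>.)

S => S-V   [S ::= S - V]
S-V => S-V-V   [S ::= S - V]
S-V-V => V-V-V   [S ::= V]
V-V-V => i-V-V   [V ::= i]
i-V-V => i-i-V   [V ::= i]
i-i-V => i-i-i   [V ::= i]

S=>S-V=>S-V-V=>V-V-V=>i-V-V=>i-i-V=>i-i-i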